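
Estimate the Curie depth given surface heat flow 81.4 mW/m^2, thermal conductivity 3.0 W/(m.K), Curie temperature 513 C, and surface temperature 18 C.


T_Curie - T_surf = 513 - 18 = 495 C
Convert q to W/m^2: 81.4 mW/m^2 = 0.0814 W/m^2
d = 495 * 3.0 / 0.0814 = 18243.24 m

18243.24


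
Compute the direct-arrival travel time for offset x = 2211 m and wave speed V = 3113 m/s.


t = x / V
= 2211 / 3113
= 0.7102 s

0.7102


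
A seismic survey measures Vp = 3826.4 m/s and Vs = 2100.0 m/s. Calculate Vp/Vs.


Vp/Vs = 3826.4 / 2100.0
= 1.8221

1.8221


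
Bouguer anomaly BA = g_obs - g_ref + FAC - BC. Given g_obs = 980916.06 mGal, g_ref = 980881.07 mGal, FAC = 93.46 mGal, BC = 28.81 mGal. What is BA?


BA = g_obs - g_ref + FAC - BC
= 980916.06 - 980881.07 + 93.46 - 28.81
= 99.64 mGal

99.64


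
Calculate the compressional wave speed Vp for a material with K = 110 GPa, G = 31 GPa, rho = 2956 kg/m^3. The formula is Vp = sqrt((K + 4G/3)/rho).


First compute the effective modulus:
K + 4G/3 = 110e9 + 4*31e9/3 = 151333333333.33 Pa
Then divide by density:
151333333333.33 / 2956 = 51195308.9761 Pa/(kg/m^3)
Take the square root:
Vp = sqrt(51195308.9761) = 7155.09 m/s

7155.09


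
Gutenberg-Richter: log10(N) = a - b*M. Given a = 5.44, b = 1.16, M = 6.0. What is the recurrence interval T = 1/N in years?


log10(N) = 5.44 - 1.16*6.0 = -1.52
N = 10^-1.52 = 0.0302
T = 1/N = 1/0.0302 = 33.1131 years

33.1131


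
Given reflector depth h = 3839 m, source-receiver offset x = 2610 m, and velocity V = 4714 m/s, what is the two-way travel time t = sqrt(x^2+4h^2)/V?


x^2 + 4h^2 = 2610^2 + 4*3839^2 = 6812100 + 58951684 = 65763784
sqrt(65763784) = 8109.4873
t = 8109.4873 / 4714 = 1.7203 s

1.7203


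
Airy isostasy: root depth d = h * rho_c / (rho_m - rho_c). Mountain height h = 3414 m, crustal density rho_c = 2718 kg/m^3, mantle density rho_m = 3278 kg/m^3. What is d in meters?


rho_m - rho_c = 3278 - 2718 = 560
d = 3414 * 2718 / 560
= 9279252 / 560
= 16570.09 m

16570.09


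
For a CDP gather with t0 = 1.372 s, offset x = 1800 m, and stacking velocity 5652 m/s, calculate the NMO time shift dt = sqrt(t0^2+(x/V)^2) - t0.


x/Vnmo = 1800/5652 = 0.318471
(x/Vnmo)^2 = 0.101424
t0^2 = 1.882384
sqrt(1.882384 + 0.101424) = 1.408477
dt = 1.408477 - 1.372 = 0.036477

0.036477


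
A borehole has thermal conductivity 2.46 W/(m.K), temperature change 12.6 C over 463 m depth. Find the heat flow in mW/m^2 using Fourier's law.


q = k * dT / dz * 1000
= 2.46 * 12.6 / 463 * 1000
= 0.066946 * 1000
= 66.946 mW/m^2

66.946


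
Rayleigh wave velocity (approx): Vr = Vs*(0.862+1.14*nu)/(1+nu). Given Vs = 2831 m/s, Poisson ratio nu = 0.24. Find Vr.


Numerator factor = 0.862 + 1.14*0.24 = 1.1356
Denominator = 1 + 0.24 = 1.24
Vr = 2831 * 1.1356 / 1.24 = 2592.65 m/s

2592.65


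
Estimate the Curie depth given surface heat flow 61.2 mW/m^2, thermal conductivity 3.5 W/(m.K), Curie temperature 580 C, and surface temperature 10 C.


T_Curie - T_surf = 580 - 10 = 570 C
Convert q to W/m^2: 61.2 mW/m^2 = 0.0612 W/m^2
d = 570 * 3.5 / 0.0612 = 32598.04 m

32598.04


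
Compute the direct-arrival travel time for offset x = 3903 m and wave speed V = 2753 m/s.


t = x / V
= 3903 / 2753
= 1.4177 s

1.4177


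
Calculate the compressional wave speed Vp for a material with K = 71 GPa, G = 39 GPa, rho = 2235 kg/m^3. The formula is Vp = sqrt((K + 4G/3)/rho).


First compute the effective modulus:
K + 4G/3 = 71e9 + 4*39e9/3 = 123000000000.0 Pa
Then divide by density:
123000000000.0 / 2235 = 55033557.047 Pa/(kg/m^3)
Take the square root:
Vp = sqrt(55033557.047) = 7418.46 m/s

7418.46


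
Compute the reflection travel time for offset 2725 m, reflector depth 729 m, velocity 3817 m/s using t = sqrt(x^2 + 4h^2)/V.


x^2 + 4h^2 = 2725^2 + 4*729^2 = 7425625 + 2125764 = 9551389
sqrt(9551389) = 3090.5322
t = 3090.5322 / 3817 = 0.8097 s

0.8097


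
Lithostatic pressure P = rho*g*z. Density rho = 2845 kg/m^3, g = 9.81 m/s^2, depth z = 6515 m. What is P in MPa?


P = rho * g * z / 1e6
= 2845 * 9.81 * 6515 / 1e6
= 181830066.75 / 1e6
= 181.8301 MPa

181.8301


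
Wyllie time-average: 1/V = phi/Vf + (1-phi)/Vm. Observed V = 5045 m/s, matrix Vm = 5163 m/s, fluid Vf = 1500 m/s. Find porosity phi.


1/V - 1/Vm = 1/5045 - 1/5163 = 4.53e-06
1/Vf - 1/Vm = 1/1500 - 1/5163 = 0.00047298
phi = 4.53e-06 / 0.00047298 = 0.0096

0.0096


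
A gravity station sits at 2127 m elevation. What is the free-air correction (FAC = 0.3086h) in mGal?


FAC = 0.3086 * h
= 0.3086 * 2127
= 656.3922 mGal

656.3922


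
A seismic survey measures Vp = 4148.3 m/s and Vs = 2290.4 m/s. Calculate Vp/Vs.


Vp/Vs = 4148.3 / 2290.4
= 1.8112

1.8112


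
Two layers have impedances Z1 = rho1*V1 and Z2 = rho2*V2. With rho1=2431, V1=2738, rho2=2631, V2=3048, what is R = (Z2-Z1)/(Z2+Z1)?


Z1 = 2431 * 2738 = 6656078
Z2 = 2631 * 3048 = 8019288
R = (8019288 - 6656078) / (8019288 + 6656078) = 1363210 / 14675366 = 0.0929

0.0929


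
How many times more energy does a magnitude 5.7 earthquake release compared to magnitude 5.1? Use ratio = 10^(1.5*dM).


M2 - M1 = 5.7 - 5.1 = 0.6
1.5 * 0.6 = 0.9
ratio = 10^0.9 = 7.94

7.94


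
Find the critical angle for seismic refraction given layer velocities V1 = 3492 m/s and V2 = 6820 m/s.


V1/V2 = 3492/6820 = 0.512023
theta_c = arcsin(0.512023) = 30.7987 degrees

30.7987


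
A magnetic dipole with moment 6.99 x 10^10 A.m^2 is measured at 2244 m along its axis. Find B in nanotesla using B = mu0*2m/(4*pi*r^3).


m = 6.99 x 10^10 = 69900000000 A.m^2
2m = 139800000000 A.m^2
r^3 = 2244^3 = 11299742784
B = (4pi*10^-7) * 139800000000 / (4*pi * 11299742784) * 1e9
= 175677.861189 / 141996755670.67 * 1e9
= 1237.1963 nT

1237.1963


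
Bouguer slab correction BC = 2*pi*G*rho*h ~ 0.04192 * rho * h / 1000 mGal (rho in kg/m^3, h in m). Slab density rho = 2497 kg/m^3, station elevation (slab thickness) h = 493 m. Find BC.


BC = 0.04192 * rho * h / 1000
= 0.04192 * 2497 * 493 / 1000
= 51.6044 mGal

51.6044


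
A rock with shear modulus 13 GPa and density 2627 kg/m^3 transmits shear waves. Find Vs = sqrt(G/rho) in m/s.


Convert G to Pa: G = 13e9 Pa
Compute G/rho = 13e9 / 2627 = 4948610.5824
Vs = sqrt(4948610.5824) = 2224.55 m/s

2224.55


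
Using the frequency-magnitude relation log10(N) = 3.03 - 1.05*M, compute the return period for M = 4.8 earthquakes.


log10(N) = 3.03 - 1.05*4.8 = -2.01
N = 10^-2.01 = 0.009772
T = 1/N = 1/0.009772 = 102.3293 years

102.3293


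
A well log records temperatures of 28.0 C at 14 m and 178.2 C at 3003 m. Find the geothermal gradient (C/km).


dT = 178.2 - 28.0 = 150.2 C
dz = 3003 - 14 = 2989 m
gradient = dT/dz * 1000 = 150.2/2989 * 1000 = 50.2509 C/km

50.2509


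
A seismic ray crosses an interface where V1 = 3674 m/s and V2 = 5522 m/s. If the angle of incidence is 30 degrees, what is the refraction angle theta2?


sin(theta1) = sin(30 deg) = 0.5
sin(theta2) = V2/V1 * sin(theta1) = 5522/3674 * 0.5 = 0.751497
theta2 = arcsin(0.751497) = 48.7202 degrees

48.7202


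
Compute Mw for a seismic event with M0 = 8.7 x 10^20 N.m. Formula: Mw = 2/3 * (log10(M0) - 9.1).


log10(M0) = log10(8.7 x 10^20) = 20.9395
Mw = 2/3 * (20.9395 - 9.1)
= 2/3 * 11.8395
= 7.89

7.89


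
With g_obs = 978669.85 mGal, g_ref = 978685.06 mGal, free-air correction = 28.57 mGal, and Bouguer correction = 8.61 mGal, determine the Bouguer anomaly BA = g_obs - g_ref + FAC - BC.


BA = g_obs - g_ref + FAC - BC
= 978669.85 - 978685.06 + 28.57 - 8.61
= 4.75 mGal

4.75


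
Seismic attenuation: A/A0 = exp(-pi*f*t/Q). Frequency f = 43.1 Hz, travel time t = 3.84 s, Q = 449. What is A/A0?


pi*f*t/Q = pi*43.1*3.84/449 = 1.158009
A/A0 = exp(-1.158009) = 0.314111

0.314111


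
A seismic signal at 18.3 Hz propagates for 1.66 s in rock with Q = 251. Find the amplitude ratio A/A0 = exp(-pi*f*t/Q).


pi*f*t/Q = pi*18.3*1.66/251 = 0.38022
A/A0 = exp(-0.38022) = 0.683711

0.683711


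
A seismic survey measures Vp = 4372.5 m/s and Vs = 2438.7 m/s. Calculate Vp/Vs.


Vp/Vs = 4372.5 / 2438.7
= 1.793

1.793


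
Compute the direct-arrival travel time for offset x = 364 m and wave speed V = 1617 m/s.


t = x / V
= 364 / 1617
= 0.2251 s

0.2251


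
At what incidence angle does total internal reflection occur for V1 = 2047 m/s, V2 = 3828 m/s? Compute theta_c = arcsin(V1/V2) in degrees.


V1/V2 = 2047/3828 = 0.534744
theta_c = arcsin(0.534744) = 32.3266 degrees

32.3266


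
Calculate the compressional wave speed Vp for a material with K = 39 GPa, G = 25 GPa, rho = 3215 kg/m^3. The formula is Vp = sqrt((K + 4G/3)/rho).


First compute the effective modulus:
K + 4G/3 = 39e9 + 4*25e9/3 = 72333333333.33 Pa
Then divide by density:
72333333333.33 / 3215 = 22498703.9917 Pa/(kg/m^3)
Take the square root:
Vp = sqrt(22498703.9917) = 4743.28 m/s

4743.28


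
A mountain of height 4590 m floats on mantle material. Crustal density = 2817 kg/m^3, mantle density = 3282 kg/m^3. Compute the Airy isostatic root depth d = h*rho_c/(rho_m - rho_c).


rho_m - rho_c = 3282 - 2817 = 465
d = 4590 * 2817 / 465
= 12930030 / 465
= 27806.52 m

27806.52


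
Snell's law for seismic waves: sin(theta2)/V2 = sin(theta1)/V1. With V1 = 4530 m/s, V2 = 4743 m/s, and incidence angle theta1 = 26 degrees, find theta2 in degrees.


sin(theta1) = sin(26 deg) = 0.438371
sin(theta2) = V2/V1 * sin(theta1) = 4743/4530 * 0.438371 = 0.458983
theta2 = arcsin(0.458983) = 27.3215 degrees

27.3215


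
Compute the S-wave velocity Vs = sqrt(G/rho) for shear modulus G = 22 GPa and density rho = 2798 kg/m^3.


Convert G to Pa: G = 22e9 Pa
Compute G/rho = 22e9 / 2798 = 7862759.1137
Vs = sqrt(7862759.1137) = 2804.06 m/s

2804.06


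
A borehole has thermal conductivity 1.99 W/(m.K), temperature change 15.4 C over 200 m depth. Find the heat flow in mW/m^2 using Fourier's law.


q = k * dT / dz * 1000
= 1.99 * 15.4 / 200 * 1000
= 0.15323 * 1000
= 153.23 mW/m^2

153.23


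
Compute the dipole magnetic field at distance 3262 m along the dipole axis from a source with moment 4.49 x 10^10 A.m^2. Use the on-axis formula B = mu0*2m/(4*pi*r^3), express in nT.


m = 4.49 x 10^10 = 44900000000 A.m^2
2m = 89800000000 A.m^2
r^3 = 3262^3 = 34709780728
B = (4pi*10^-7) * 89800000000 / (4*pi * 34709780728) * 1e9
= 112846.008117 / 436175968571.19 * 1e9
= 258.7167 nT

258.7167


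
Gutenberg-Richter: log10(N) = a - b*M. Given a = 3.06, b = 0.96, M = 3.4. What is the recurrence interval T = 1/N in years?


log10(N) = 3.06 - 0.96*3.4 = -0.204
N = 10^-0.204 = 0.625173
T = 1/N = 1/0.625173 = 1.5996 years

1.5996


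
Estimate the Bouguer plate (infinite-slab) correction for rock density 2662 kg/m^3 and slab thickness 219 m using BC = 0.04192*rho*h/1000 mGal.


BC = 0.04192 * rho * h / 1000
= 0.04192 * 2662 * 219 / 1000
= 24.4384 mGal

24.4384


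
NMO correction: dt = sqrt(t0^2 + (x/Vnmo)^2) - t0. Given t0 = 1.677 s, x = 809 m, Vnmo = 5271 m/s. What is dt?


x/Vnmo = 809/5271 = 0.153481
(x/Vnmo)^2 = 0.023557
t0^2 = 2.812329
sqrt(2.812329 + 0.023557) = 1.684009
dt = 1.684009 - 1.677 = 0.007009

0.007009


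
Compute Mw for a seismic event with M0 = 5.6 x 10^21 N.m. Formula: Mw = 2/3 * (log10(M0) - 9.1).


log10(M0) = log10(5.6 x 10^21) = 21.7482
Mw = 2/3 * (21.7482 - 9.1)
= 2/3 * 12.6482
= 8.43

8.43


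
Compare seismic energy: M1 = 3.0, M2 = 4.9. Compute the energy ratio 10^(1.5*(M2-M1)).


M2 - M1 = 4.9 - 3.0 = 1.9
1.5 * 1.9 = 2.85
ratio = 10^2.85 = 707.95

707.95


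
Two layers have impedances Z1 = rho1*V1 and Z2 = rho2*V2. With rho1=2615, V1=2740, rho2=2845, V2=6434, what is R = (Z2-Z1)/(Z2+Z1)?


Z1 = 2615 * 2740 = 7165100
Z2 = 2845 * 6434 = 18304730
R = (18304730 - 7165100) / (18304730 + 7165100) = 11139630 / 25469830 = 0.4374

0.4374


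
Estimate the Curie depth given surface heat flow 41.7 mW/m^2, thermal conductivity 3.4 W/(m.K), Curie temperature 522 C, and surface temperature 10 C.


T_Curie - T_surf = 522 - 10 = 512 C
Convert q to W/m^2: 41.7 mW/m^2 = 0.0417 W/m^2
d = 512 * 3.4 / 0.0417 = 41745.8 m

41745.8


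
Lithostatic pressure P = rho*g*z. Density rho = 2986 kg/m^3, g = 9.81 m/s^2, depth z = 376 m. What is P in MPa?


P = rho * g * z / 1e6
= 2986 * 9.81 * 376 / 1e6
= 11014040.16 / 1e6
= 11.014 MPa

11.014


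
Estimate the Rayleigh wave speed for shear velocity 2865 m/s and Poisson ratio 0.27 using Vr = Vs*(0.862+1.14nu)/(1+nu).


Numerator factor = 0.862 + 1.14*0.27 = 1.1698
Denominator = 1 + 0.27 = 1.27
Vr = 2865 * 1.1698 / 1.27 = 2638.96 m/s

2638.96


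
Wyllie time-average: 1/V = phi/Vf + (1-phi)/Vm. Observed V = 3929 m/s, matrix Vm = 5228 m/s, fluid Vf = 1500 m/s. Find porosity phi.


1/V - 1/Vm = 1/3929 - 1/5228 = 6.324e-05
1/Vf - 1/Vm = 1/1500 - 1/5228 = 0.00047539
phi = 6.324e-05 / 0.00047539 = 0.133

0.133


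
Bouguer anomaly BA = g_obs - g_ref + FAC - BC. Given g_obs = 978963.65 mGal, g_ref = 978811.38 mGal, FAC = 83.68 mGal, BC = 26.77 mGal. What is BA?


BA = g_obs - g_ref + FAC - BC
= 978963.65 - 978811.38 + 83.68 - 26.77
= 209.18 mGal

209.18


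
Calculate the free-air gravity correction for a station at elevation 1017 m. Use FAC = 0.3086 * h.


FAC = 0.3086 * h
= 0.3086 * 1017
= 313.8462 mGal

313.8462


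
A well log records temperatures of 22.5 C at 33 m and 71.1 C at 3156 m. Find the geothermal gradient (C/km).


dT = 71.1 - 22.5 = 48.6 C
dz = 3156 - 33 = 3123 m
gradient = dT/dz * 1000 = 48.6/3123 * 1000 = 15.562 C/km

15.562


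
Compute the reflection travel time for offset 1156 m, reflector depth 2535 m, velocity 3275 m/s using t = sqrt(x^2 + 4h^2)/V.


x^2 + 4h^2 = 1156^2 + 4*2535^2 = 1336336 + 25704900 = 27041236
sqrt(27041236) = 5200.1188
t = 5200.1188 / 3275 = 1.5878 s

1.5878


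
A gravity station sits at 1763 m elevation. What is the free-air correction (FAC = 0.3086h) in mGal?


FAC = 0.3086 * h
= 0.3086 * 1763
= 544.0618 mGal

544.0618


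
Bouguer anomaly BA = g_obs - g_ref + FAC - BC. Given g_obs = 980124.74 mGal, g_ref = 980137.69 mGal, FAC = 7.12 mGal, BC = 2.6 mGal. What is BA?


BA = g_obs - g_ref + FAC - BC
= 980124.74 - 980137.69 + 7.12 - 2.6
= -8.43 mGal

-8.43


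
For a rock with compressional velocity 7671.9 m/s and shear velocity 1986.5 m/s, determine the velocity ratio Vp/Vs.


Vp/Vs = 7671.9 / 1986.5
= 3.862

3.862


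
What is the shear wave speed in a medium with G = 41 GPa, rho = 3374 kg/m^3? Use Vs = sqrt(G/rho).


Convert G to Pa: G = 41e9 Pa
Compute G/rho = 41e9 / 3374 = 12151748.6663
Vs = sqrt(12151748.6663) = 3485.94 m/s

3485.94


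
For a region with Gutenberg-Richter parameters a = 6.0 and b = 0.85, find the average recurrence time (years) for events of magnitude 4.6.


log10(N) = 6.0 - 0.85*4.6 = 2.09
N = 10^2.09 = 123.026877
T = 1/N = 1/123.026877 = 0.0081 years

0.0081


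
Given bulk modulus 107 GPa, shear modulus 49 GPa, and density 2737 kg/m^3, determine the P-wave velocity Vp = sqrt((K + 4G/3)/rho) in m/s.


First compute the effective modulus:
K + 4G/3 = 107e9 + 4*49e9/3 = 172333333333.33 Pa
Then divide by density:
172333333333.33 / 2737 = 62964316.1612 Pa/(kg/m^3)
Take the square root:
Vp = sqrt(62964316.1612) = 7935.01 m/s

7935.01


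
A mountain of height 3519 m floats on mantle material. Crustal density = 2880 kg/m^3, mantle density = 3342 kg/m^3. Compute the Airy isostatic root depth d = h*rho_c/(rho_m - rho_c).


rho_m - rho_c = 3342 - 2880 = 462
d = 3519 * 2880 / 462
= 10134720 / 462
= 21936.62 m

21936.62


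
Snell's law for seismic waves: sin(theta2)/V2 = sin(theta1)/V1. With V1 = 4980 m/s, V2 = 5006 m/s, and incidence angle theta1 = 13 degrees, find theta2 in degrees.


sin(theta1) = sin(13 deg) = 0.224951
sin(theta2) = V2/V1 * sin(theta1) = 5006/4980 * 0.224951 = 0.226125
theta2 = arcsin(0.226125) = 13.0691 degrees

13.0691


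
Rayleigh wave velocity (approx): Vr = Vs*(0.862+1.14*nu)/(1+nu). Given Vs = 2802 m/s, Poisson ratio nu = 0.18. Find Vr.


Numerator factor = 0.862 + 1.14*0.18 = 1.0672
Denominator = 1 + 0.18 = 1.18
Vr = 2802 * 1.0672 / 1.18 = 2534.15 m/s

2534.15


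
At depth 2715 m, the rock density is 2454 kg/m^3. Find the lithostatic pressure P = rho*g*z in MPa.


P = rho * g * z / 1e6
= 2454 * 9.81 * 2715 / 1e6
= 65360204.1 / 1e6
= 65.3602 MPa

65.3602


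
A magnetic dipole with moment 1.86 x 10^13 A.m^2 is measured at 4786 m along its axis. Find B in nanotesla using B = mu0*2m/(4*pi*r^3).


m = 1.86 x 10^13 = 18600000000000 A.m^2
2m = 37200000000000 A.m^2
r^3 = 4786^3 = 109627139656
B = (4pi*10^-7) * 37200000000000 / (4*pi * 109627139656) * 1e9
= 46746898.685416 / 1377615266309.41 * 1e9
= 33933.2031 nT

33933.2031


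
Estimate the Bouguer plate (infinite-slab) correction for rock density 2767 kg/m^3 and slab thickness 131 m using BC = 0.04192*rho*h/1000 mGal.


BC = 0.04192 * rho * h / 1000
= 0.04192 * 2767 * 131 / 1000
= 15.195 mGal

15.195


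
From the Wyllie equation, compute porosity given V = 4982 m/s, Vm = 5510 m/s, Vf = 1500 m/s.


1/V - 1/Vm = 1/4982 - 1/5510 = 1.923e-05
1/Vf - 1/Vm = 1/1500 - 1/5510 = 0.00048518
phi = 1.923e-05 / 0.00048518 = 0.0396

0.0396


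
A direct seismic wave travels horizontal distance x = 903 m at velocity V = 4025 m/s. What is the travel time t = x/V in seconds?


t = x / V
= 903 / 4025
= 0.2243 s

0.2243


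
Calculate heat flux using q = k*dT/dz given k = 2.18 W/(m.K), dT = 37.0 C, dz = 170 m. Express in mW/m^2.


q = k * dT / dz * 1000
= 2.18 * 37.0 / 170 * 1000
= 0.474471 * 1000
= 474.4706 mW/m^2

474.4706


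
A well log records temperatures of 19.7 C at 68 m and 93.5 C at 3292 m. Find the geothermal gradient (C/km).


dT = 93.5 - 19.7 = 73.8 C
dz = 3292 - 68 = 3224 m
gradient = dT/dz * 1000 = 73.8/3224 * 1000 = 22.8908 C/km

22.8908


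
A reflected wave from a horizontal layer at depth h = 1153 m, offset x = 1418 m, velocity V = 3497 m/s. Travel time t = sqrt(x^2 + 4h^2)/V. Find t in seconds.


x^2 + 4h^2 = 1418^2 + 4*1153^2 = 2010724 + 5317636 = 7328360
sqrt(7328360) = 2707.0944
t = 2707.0944 / 3497 = 0.7741 s

0.7741


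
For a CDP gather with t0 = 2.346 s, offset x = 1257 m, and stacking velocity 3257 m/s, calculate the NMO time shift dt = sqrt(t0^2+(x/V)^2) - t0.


x/Vnmo = 1257/3257 = 0.385938
(x/Vnmo)^2 = 0.148948
t0^2 = 5.503716
sqrt(5.503716 + 0.148948) = 2.377533
dt = 2.377533 - 2.346 = 0.031533

0.031533


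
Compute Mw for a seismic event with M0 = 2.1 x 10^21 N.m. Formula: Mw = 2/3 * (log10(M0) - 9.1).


log10(M0) = log10(2.1 x 10^21) = 21.3222
Mw = 2/3 * (21.3222 - 9.1)
= 2/3 * 12.2222
= 8.15

8.15


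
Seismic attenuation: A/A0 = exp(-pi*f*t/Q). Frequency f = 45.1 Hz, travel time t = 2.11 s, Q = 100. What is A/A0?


pi*f*t/Q = pi*45.1*2.11/100 = 2.989571
A/A0 = exp(-2.989571) = 0.050309

0.050309


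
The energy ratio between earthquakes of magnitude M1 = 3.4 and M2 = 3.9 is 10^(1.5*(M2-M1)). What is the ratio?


M2 - M1 = 3.9 - 3.4 = 0.5
1.5 * 0.5 = 0.75
ratio = 10^0.75 = 5.62

5.62


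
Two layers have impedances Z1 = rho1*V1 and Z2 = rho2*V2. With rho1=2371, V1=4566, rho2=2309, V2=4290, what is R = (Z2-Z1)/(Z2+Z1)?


Z1 = 2371 * 4566 = 10825986
Z2 = 2309 * 4290 = 9905610
R = (9905610 - 10825986) / (9905610 + 10825986) = -920376 / 20731596 = -0.0444

-0.0444


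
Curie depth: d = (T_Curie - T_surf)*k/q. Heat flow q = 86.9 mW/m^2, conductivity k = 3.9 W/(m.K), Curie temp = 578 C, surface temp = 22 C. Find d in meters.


T_Curie - T_surf = 578 - 22 = 556 C
Convert q to W/m^2: 86.9 mW/m^2 = 0.0869 W/m^2
d = 556 * 3.9 / 0.0869 = 24952.82 m

24952.82


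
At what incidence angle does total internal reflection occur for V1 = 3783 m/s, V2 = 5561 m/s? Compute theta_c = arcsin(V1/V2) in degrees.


V1/V2 = 3783/5561 = 0.680273
theta_c = arcsin(0.680273) = 42.865 degrees

42.865


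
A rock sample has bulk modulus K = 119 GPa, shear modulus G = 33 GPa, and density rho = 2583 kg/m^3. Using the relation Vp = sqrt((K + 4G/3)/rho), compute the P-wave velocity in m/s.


First compute the effective modulus:
K + 4G/3 = 119e9 + 4*33e9/3 = 163000000000.0 Pa
Then divide by density:
163000000000.0 / 2583 = 63104916.7635 Pa/(kg/m^3)
Take the square root:
Vp = sqrt(63104916.7635) = 7943.86 m/s

7943.86


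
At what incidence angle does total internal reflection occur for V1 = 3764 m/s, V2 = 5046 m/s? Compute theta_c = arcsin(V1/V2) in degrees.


V1/V2 = 3764/5046 = 0.745937
theta_c = arcsin(0.745937) = 48.2397 degrees

48.2397


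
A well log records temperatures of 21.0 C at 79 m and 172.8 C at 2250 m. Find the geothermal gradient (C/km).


dT = 172.8 - 21.0 = 151.8 C
dz = 2250 - 79 = 2171 m
gradient = dT/dz * 1000 = 151.8/2171 * 1000 = 69.9217 C/km

69.9217


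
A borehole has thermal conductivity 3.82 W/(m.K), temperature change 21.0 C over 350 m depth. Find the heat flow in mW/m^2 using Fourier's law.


q = k * dT / dz * 1000
= 3.82 * 21.0 / 350 * 1000
= 0.2292 * 1000
= 229.2 mW/m^2

229.2


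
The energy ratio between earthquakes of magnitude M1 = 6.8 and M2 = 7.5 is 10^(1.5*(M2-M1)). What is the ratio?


M2 - M1 = 7.5 - 6.8 = 0.7
1.5 * 0.7 = 1.05
ratio = 10^1.05 = 11.22

11.22


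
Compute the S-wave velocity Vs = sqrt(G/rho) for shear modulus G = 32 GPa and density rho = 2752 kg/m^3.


Convert G to Pa: G = 32e9 Pa
Compute G/rho = 32e9 / 2752 = 11627906.9767
Vs = sqrt(11627906.9767) = 3409.97 m/s

3409.97


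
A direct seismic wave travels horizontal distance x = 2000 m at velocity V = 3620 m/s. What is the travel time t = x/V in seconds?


t = x / V
= 2000 / 3620
= 0.5525 s

0.5525


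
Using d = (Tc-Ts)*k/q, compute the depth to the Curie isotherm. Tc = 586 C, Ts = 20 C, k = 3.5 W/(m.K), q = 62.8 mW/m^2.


T_Curie - T_surf = 586 - 20 = 566 C
Convert q to W/m^2: 62.8 mW/m^2 = 0.0628 W/m^2
d = 566 * 3.5 / 0.0628 = 31544.59 m

31544.59


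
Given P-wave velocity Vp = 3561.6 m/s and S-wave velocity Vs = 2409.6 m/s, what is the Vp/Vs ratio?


Vp/Vs = 3561.6 / 2409.6
= 1.4781

1.4781


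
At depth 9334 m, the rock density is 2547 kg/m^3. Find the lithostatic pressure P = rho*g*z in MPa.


P = rho * g * z / 1e6
= 2547 * 9.81 * 9334 / 1e6
= 233219977.38 / 1e6
= 233.22 MPa

233.22


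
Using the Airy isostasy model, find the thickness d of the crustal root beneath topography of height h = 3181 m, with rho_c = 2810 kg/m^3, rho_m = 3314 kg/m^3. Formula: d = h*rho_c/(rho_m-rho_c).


rho_m - rho_c = 3314 - 2810 = 504
d = 3181 * 2810 / 504
= 8938610 / 504
= 17735.34 m

17735.34


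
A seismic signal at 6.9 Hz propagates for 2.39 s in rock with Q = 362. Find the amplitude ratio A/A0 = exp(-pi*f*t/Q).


pi*f*t/Q = pi*6.9*2.39/362 = 0.143116
A/A0 = exp(-0.143116) = 0.866654

0.866654


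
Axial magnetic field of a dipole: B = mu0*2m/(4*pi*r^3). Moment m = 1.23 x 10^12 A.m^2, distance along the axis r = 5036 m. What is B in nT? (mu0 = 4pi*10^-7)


m = 1.23 x 10^12 = 1230000000000 A.m^2
2m = 2460000000000 A.m^2
r^3 = 5036^3 = 127719486656
B = (4pi*10^-7) * 2460000000000 / (4*pi * 127719486656) * 1e9
= 3091327.171132 / 1604970403995.0 * 1e9
= 1926.0961 nT

1926.0961


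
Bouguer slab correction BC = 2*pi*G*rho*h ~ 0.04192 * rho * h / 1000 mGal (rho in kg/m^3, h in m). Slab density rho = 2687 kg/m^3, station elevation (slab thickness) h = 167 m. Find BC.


BC = 0.04192 * rho * h / 1000
= 0.04192 * 2687 * 167 / 1000
= 18.8107 mGal

18.8107


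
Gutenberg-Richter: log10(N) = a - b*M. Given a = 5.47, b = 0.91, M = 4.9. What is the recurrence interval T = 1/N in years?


log10(N) = 5.47 - 0.91*4.9 = 1.011
N = 10^1.011 = 10.256519
T = 1/N = 1/10.256519 = 0.0975 years

0.0975


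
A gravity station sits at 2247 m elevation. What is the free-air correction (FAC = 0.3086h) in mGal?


FAC = 0.3086 * h
= 0.3086 * 2247
= 693.4242 mGal

693.4242


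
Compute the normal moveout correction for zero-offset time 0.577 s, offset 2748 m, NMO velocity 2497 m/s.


x/Vnmo = 2748/2497 = 1.100521
(x/Vnmo)^2 = 1.211146
t0^2 = 0.332929
sqrt(0.332929 + 1.211146) = 1.242608
dt = 1.242608 - 0.577 = 0.665608

0.665608


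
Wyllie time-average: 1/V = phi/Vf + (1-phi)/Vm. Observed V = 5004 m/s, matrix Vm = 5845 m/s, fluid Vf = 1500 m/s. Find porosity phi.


1/V - 1/Vm = 1/5004 - 1/5845 = 2.875e-05
1/Vf - 1/Vm = 1/1500 - 1/5845 = 0.00049558
phi = 2.875e-05 / 0.00049558 = 0.058

0.058


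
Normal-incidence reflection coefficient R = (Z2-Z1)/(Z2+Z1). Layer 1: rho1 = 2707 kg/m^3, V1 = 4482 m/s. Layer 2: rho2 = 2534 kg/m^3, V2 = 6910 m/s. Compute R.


Z1 = 2707 * 4482 = 12132774
Z2 = 2534 * 6910 = 17509940
R = (17509940 - 12132774) / (17509940 + 12132774) = 5377166 / 29642714 = 0.1814

0.1814


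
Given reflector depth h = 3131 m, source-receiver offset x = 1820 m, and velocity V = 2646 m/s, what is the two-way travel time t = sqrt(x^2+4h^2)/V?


x^2 + 4h^2 = 1820^2 + 4*3131^2 = 3312400 + 39212644 = 42525044
sqrt(42525044) = 6521.1229
t = 6521.1229 / 2646 = 2.4645 s

2.4645


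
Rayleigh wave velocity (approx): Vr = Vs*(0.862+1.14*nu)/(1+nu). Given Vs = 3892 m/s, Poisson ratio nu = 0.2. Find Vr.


Numerator factor = 0.862 + 1.14*0.2 = 1.09
Denominator = 1 + 0.2 = 1.2
Vr = 3892 * 1.09 / 1.2 = 3535.23 m/s

3535.23


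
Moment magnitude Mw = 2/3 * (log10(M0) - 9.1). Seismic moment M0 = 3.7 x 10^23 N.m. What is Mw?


log10(M0) = log10(3.7 x 10^23) = 23.5682
Mw = 2/3 * (23.5682 - 9.1)
= 2/3 * 14.4682
= 9.65

9.65


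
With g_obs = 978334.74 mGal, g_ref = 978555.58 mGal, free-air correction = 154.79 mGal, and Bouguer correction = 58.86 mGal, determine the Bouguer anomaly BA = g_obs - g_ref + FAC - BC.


BA = g_obs - g_ref + FAC - BC
= 978334.74 - 978555.58 + 154.79 - 58.86
= -124.91 mGal

-124.91


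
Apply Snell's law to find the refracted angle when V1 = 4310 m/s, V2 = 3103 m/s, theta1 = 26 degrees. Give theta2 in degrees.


sin(theta1) = sin(26 deg) = 0.438371
sin(theta2) = V2/V1 * sin(theta1) = 3103/4310 * 0.438371 = 0.315607
theta2 = arcsin(0.315607) = 18.3975 degrees

18.3975


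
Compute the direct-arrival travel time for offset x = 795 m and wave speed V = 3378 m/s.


t = x / V
= 795 / 3378
= 0.2353 s

0.2353


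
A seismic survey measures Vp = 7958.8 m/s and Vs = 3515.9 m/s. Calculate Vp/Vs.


Vp/Vs = 7958.8 / 3515.9
= 2.2637

2.2637


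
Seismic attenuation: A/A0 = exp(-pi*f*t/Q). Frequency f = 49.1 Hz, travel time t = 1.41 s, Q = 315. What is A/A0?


pi*f*t/Q = pi*49.1*1.41/315 = 0.690462
A/A0 = exp(-0.690462) = 0.501344

0.501344


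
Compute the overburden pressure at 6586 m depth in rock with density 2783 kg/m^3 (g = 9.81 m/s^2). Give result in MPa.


P = rho * g * z / 1e6
= 2783 * 9.81 * 6586 / 1e6
= 179805900.78 / 1e6
= 179.8059 MPa

179.8059


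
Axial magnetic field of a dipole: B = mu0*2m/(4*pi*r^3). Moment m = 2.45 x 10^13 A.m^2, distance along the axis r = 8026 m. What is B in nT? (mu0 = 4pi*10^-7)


m = 2.45 x 10^13 = 24500000000000 A.m^2
2m = 49000000000000 A.m^2
r^3 = 8026^3 = 517008241576
B = (4pi*10^-7) * 49000000000000 / (4*pi * 517008241576) * 1e9
= 61575216.01036 / 6496917174322.15 * 1e9
= 9477.6052 nT

9477.6052


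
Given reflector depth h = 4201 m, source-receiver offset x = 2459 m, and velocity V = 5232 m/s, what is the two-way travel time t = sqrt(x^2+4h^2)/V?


x^2 + 4h^2 = 2459^2 + 4*4201^2 = 6046681 + 70593604 = 76640285
sqrt(76640285) = 8754.4437
t = 8754.4437 / 5232 = 1.6732 s

1.6732


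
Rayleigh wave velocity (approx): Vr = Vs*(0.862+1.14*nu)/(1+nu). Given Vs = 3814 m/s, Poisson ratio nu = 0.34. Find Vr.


Numerator factor = 0.862 + 1.14*0.34 = 1.2496
Denominator = 1 + 0.34 = 1.34
Vr = 3814 * 1.2496 / 1.34 = 3556.7 m/s

3556.7


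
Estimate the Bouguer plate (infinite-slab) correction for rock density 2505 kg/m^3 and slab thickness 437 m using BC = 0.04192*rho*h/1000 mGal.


BC = 0.04192 * rho * h / 1000
= 0.04192 * 2505 * 437 / 1000
= 45.8892 mGal

45.8892


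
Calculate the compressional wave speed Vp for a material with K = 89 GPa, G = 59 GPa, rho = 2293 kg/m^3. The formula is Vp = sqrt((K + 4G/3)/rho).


First compute the effective modulus:
K + 4G/3 = 89e9 + 4*59e9/3 = 167666666666.67 Pa
Then divide by density:
167666666666.67 / 2293 = 73121093.1821 Pa/(kg/m^3)
Take the square root:
Vp = sqrt(73121093.1821) = 8551.09 m/s

8551.09


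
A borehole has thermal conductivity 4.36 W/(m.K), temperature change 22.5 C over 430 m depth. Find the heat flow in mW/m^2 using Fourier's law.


q = k * dT / dz * 1000
= 4.36 * 22.5 / 430 * 1000
= 0.22814 * 1000
= 228.1395 mW/m^2

228.1395


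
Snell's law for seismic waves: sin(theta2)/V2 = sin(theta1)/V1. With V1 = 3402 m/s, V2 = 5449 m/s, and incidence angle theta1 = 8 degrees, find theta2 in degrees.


sin(theta1) = sin(8 deg) = 0.139173
sin(theta2) = V2/V1 * sin(theta1) = 5449/3402 * 0.139173 = 0.222914
theta2 = arcsin(0.222914) = 12.8803 degrees

12.8803


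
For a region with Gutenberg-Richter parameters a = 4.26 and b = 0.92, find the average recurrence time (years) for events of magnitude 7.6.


log10(N) = 4.26 - 0.92*7.6 = -2.732
N = 10^-2.732 = 0.001854
T = 1/N = 1/0.001854 = 539.5106 years

539.5106


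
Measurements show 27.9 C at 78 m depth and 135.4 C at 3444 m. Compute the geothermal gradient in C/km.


dT = 135.4 - 27.9 = 107.5 C
dz = 3444 - 78 = 3366 m
gradient = dT/dz * 1000 = 107.5/3366 * 1000 = 31.937 C/km

31.937


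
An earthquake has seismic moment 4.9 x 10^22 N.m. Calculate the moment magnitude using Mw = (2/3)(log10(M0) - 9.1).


log10(M0) = log10(4.9 x 10^22) = 22.6902
Mw = 2/3 * (22.6902 - 9.1)
= 2/3 * 13.5902
= 9.06

9.06


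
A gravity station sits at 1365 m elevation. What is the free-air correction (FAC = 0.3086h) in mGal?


FAC = 0.3086 * h
= 0.3086 * 1365
= 421.239 mGal

421.239


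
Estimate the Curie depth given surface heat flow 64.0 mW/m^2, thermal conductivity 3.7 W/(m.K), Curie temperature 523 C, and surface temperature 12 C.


T_Curie - T_surf = 523 - 12 = 511 C
Convert q to W/m^2: 64.0 mW/m^2 = 0.064 W/m^2
d = 511 * 3.7 / 0.064 = 29542.19 m

29542.19


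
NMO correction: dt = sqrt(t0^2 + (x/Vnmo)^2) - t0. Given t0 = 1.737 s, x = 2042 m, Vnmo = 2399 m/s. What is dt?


x/Vnmo = 2042/2399 = 0.851188
(x/Vnmo)^2 = 0.724521
t0^2 = 3.017169
sqrt(3.017169 + 0.724521) = 1.934345
dt = 1.934345 - 1.737 = 0.197345

0.197345


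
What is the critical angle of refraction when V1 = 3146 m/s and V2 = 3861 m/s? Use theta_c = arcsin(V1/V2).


V1/V2 = 3146/3861 = 0.814815
theta_c = arcsin(0.814815) = 54.5691 degrees

54.5691


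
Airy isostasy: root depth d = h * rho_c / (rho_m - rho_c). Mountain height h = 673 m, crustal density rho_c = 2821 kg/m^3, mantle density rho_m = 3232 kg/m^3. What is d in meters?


rho_m - rho_c = 3232 - 2821 = 411
d = 673 * 2821 / 411
= 1898533 / 411
= 4619.3 m

4619.3


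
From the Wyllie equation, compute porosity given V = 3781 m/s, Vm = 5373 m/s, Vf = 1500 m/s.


1/V - 1/Vm = 1/3781 - 1/5373 = 7.836e-05
1/Vf - 1/Vm = 1/1500 - 1/5373 = 0.00048055
phi = 7.836e-05 / 0.00048055 = 0.1631

0.1631


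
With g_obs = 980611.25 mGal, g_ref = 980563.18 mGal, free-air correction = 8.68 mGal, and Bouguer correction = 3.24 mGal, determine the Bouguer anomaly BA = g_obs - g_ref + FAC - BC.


BA = g_obs - g_ref + FAC - BC
= 980611.25 - 980563.18 + 8.68 - 3.24
= 53.51 mGal

53.51


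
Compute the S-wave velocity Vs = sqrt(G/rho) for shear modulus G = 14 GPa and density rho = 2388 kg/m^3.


Convert G to Pa: G = 14e9 Pa
Compute G/rho = 14e9 / 2388 = 5862646.5662
Vs = sqrt(5862646.5662) = 2421.29 m/s

2421.29


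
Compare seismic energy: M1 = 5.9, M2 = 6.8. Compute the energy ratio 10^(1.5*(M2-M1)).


M2 - M1 = 6.8 - 5.9 = 0.9
1.5 * 0.9 = 1.35
ratio = 10^1.35 = 22.39

22.39


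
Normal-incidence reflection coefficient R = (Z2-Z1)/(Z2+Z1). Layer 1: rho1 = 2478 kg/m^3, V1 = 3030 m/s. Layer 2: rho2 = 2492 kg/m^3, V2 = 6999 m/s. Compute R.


Z1 = 2478 * 3030 = 7508340
Z2 = 2492 * 6999 = 17441508
R = (17441508 - 7508340) / (17441508 + 7508340) = 9933168 / 24949848 = 0.3981

0.3981


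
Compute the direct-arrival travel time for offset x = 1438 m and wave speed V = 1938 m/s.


t = x / V
= 1438 / 1938
= 0.742 s

0.742


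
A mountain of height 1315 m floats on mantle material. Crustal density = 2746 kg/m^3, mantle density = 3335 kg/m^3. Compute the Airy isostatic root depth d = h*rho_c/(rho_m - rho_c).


rho_m - rho_c = 3335 - 2746 = 589
d = 1315 * 2746 / 589
= 3610990 / 589
= 6130.71 m

6130.71


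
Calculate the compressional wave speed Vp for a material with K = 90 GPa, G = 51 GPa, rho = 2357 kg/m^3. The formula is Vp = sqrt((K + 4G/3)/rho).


First compute the effective modulus:
K + 4G/3 = 90e9 + 4*51e9/3 = 158000000000.0 Pa
Then divide by density:
158000000000.0 / 2357 = 67034365.7191 Pa/(kg/m^3)
Take the square root:
Vp = sqrt(67034365.7191) = 8187.45 m/s

8187.45


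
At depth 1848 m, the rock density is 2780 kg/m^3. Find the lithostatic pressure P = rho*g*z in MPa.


P = rho * g * z / 1e6
= 2780 * 9.81 * 1848 / 1e6
= 50398286.4 / 1e6
= 50.3983 MPa

50.3983


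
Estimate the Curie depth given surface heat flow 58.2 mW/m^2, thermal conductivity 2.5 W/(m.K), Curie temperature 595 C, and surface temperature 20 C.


T_Curie - T_surf = 595 - 20 = 575 C
Convert q to W/m^2: 58.2 mW/m^2 = 0.0582 W/m^2
d = 575 * 2.5 / 0.0582 = 24699.31 m

24699.31


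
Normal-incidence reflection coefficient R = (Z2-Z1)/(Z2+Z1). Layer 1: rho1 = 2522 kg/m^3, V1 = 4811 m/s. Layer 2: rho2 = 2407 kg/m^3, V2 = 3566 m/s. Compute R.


Z1 = 2522 * 4811 = 12133342
Z2 = 2407 * 3566 = 8583362
R = (8583362 - 12133342) / (8583362 + 12133342) = -3549980 / 20716704 = -0.1714

-0.1714


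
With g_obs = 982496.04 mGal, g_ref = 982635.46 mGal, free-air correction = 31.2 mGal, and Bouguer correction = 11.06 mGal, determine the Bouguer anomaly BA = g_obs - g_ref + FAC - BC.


BA = g_obs - g_ref + FAC - BC
= 982496.04 - 982635.46 + 31.2 - 11.06
= -119.28 mGal

-119.28


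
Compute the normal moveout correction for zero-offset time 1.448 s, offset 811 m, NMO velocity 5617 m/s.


x/Vnmo = 811/5617 = 0.144383
(x/Vnmo)^2 = 0.020846
t0^2 = 2.096704
sqrt(2.096704 + 0.020846) = 1.455181
dt = 1.455181 - 1.448 = 0.007181

0.007181


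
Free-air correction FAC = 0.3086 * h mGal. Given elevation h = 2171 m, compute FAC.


FAC = 0.3086 * h
= 0.3086 * 2171
= 669.9706 mGal

669.9706


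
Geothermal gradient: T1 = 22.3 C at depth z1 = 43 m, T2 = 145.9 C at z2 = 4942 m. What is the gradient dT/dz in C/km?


dT = 145.9 - 22.3 = 123.6 C
dz = 4942 - 43 = 4899 m
gradient = dT/dz * 1000 = 123.6/4899 * 1000 = 25.2296 C/km

25.2296


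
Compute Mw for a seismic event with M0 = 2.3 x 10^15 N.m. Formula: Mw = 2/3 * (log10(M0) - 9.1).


log10(M0) = log10(2.3 x 10^15) = 15.3617
Mw = 2/3 * (15.3617 - 9.1)
= 2/3 * 6.2617
= 4.17

4.17


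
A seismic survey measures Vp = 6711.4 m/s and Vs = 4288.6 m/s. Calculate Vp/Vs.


Vp/Vs = 6711.4 / 4288.6
= 1.5649

1.5649


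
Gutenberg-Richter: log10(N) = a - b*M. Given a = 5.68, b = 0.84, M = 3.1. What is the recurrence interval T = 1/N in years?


log10(N) = 5.68 - 0.84*3.1 = 3.076
N = 10^3.076 = 1191.242008
T = 1/N = 1/1191.242008 = 0.0008 years

8.000000e-04


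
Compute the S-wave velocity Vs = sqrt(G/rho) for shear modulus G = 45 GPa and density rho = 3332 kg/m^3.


Convert G to Pa: G = 45e9 Pa
Compute G/rho = 45e9 / 3332 = 13505402.1609
Vs = sqrt(13505402.1609) = 3674.97 m/s

3674.97


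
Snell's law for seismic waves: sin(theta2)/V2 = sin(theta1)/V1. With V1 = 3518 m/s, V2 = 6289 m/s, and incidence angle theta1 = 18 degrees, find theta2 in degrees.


sin(theta1) = sin(18 deg) = 0.309017
sin(theta2) = V2/V1 * sin(theta1) = 6289/3518 * 0.309017 = 0.552418
theta2 = arcsin(0.552418) = 33.5331 degrees

33.5331


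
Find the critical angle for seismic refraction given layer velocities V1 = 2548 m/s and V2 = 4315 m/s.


V1/V2 = 2548/4315 = 0.590498
theta_c = arcsin(0.590498) = 36.1924 degrees

36.1924


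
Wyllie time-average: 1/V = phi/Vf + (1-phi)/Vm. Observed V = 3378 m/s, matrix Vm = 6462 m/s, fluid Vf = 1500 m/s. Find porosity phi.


1/V - 1/Vm = 1/3378 - 1/6462 = 0.00014128
1/Vf - 1/Vm = 1/1500 - 1/6462 = 0.00051192
phi = 0.00014128 / 0.00051192 = 0.276

0.276


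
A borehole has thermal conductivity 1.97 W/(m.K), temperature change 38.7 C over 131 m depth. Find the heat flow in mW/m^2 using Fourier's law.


q = k * dT / dz * 1000
= 1.97 * 38.7 / 131 * 1000
= 0.581977 * 1000
= 581.9771 mW/m^2

581.9771


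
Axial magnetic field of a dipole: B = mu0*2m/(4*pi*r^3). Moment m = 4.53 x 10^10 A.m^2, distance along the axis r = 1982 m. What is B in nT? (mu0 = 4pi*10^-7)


m = 4.53 x 10^10 = 45300000000 A.m^2
2m = 90600000000 A.m^2
r^3 = 1982^3 = 7785938168
B = (4pi*10^-7) * 90600000000 / (4*pi * 7785938168) * 1e9
= 113851.317766 / 97840984599.57 * 1e9
= 1163.6363 nT

1163.6363


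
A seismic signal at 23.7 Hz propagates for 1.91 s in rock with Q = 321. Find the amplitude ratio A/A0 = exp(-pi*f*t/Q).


pi*f*t/Q = pi*23.7*1.91/321 = 0.443023
A/A0 = exp(-0.443023) = 0.642092

0.642092


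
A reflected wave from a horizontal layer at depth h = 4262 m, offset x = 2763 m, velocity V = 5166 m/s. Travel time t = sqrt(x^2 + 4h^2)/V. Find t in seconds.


x^2 + 4h^2 = 2763^2 + 4*4262^2 = 7634169 + 72658576 = 80292745
sqrt(80292745) = 8960.6219
t = 8960.6219 / 5166 = 1.7345 s

1.7345


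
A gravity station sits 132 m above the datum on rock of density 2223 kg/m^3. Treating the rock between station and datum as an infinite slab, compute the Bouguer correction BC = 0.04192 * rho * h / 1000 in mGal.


BC = 0.04192 * rho * h / 1000
= 0.04192 * 2223 * 132 / 1000
= 12.3008 mGal

12.3008


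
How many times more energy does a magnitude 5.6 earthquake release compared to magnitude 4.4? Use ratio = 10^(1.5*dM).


M2 - M1 = 5.6 - 4.4 = 1.2
1.5 * 1.2 = 1.8
ratio = 10^1.8 = 63.1

63.1


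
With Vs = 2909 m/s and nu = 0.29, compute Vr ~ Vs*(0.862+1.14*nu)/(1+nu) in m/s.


Numerator factor = 0.862 + 1.14*0.29 = 1.1926
Denominator = 1 + 0.29 = 1.29
Vr = 2909 * 1.1926 / 1.29 = 2689.36 m/s

2689.36


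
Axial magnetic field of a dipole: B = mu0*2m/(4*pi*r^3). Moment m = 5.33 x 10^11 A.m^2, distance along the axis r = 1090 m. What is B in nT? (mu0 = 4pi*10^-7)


m = 5.33 x 10^11 = 533000000000 A.m^2
2m = 1066000000000 A.m^2
r^3 = 1090^3 = 1295029000
B = (4pi*10^-7) * 1066000000000 / (4*pi * 1295029000) * 1e9
= 1339575.107491 / 16273814370.34 * 1e9
= 82314.759 nT

82314.759


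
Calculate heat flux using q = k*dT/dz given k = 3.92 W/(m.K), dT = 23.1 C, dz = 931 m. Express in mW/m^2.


q = k * dT / dz * 1000
= 3.92 * 23.1 / 931 * 1000
= 0.097263 * 1000
= 97.2632 mW/m^2

97.2632


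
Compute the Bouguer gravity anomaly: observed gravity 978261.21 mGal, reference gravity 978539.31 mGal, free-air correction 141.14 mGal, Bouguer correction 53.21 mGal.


BA = g_obs - g_ref + FAC - BC
= 978261.21 - 978539.31 + 141.14 - 53.21
= -190.17 mGal

-190.17


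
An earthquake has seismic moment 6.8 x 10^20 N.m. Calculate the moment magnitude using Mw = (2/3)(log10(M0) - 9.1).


log10(M0) = log10(6.8 x 10^20) = 20.8325
Mw = 2/3 * (20.8325 - 9.1)
= 2/3 * 11.7325
= 7.82

7.82


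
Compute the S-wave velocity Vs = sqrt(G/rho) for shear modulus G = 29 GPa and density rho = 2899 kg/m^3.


Convert G to Pa: G = 29e9 Pa
Compute G/rho = 29e9 / 2899 = 10003449.4653
Vs = sqrt(10003449.4653) = 3162.82 m/s

3162.82


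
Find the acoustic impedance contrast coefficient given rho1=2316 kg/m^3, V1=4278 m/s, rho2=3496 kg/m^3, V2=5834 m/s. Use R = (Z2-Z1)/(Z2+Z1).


Z1 = 2316 * 4278 = 9907848
Z2 = 3496 * 5834 = 20395664
R = (20395664 - 9907848) / (20395664 + 9907848) = 10487816 / 30303512 = 0.3461

0.3461
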